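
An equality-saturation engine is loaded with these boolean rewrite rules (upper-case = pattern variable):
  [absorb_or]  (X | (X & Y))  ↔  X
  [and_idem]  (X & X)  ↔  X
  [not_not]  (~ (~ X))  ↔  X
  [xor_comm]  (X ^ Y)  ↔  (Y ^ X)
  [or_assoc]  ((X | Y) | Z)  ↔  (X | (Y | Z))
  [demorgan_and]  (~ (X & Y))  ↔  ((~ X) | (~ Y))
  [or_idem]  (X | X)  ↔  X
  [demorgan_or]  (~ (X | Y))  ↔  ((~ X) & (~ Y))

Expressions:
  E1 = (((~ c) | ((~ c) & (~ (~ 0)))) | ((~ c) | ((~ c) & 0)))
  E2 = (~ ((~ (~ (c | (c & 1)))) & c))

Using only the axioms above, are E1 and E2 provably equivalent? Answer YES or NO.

step 1: not_not (→) rewrites (~ (~ 0)) into 0, now (((~ c) | ((~ c) & 0)) | ((~ c) | ((~ c) & 0)))
step 2: or_idem (→) rewrites (((~ c) | ((~ c) & 0)) | ((~ c) | ((~ c) & 0))) into ((~ c) | ((~ c) & 0))
step 3: absorb_or (→) rewrites ((~ c) | ((~ c) & 0)) into (~ c)
step 4: and_idem (←) rewrites c into (c & c), now (~ (c & c))
step 5: absorb_or (←) rewrites c into (c | (c & 1)), now (~ ((c | (c & 1)) & c))
step 6: not_not (←) rewrites (c | (c & 1)) into (~ (~ (c | (c & 1)))), which is E2

YES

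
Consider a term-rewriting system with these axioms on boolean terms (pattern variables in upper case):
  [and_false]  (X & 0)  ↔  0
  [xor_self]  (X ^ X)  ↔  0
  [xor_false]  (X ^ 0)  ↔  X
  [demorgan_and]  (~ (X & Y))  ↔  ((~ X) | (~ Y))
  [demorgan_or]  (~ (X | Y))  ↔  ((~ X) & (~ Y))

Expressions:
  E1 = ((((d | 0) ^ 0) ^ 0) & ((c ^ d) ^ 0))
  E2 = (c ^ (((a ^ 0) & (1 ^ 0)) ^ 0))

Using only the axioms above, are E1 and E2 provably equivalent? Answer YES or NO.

The axioms are sound identities: if E1 ↔* E2 then E1 and E2 evaluate identically under any assignment.
Under a=0, c=0, d=1: E1 evaluates to 1, E2 to 0. Distinct ⇒ no rewrite sequence connects them.

NO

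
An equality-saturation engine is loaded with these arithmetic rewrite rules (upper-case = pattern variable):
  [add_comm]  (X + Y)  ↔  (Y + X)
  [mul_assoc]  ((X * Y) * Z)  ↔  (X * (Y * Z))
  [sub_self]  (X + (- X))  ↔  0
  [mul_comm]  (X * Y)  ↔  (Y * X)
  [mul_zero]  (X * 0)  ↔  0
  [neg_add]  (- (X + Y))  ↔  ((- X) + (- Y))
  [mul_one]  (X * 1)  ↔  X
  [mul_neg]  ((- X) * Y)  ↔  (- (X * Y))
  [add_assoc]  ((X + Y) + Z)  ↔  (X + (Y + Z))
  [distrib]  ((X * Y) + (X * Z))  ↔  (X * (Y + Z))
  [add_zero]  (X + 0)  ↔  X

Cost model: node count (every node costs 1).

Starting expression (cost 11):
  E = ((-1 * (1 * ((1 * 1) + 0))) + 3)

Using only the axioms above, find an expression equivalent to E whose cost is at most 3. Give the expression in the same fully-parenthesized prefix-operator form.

(-1 + 3)   [cost 3]

step 1: add_zero (→) rewrites ((1 * 1) + 0) into (1 * 1), now ((-1 * (1 * (1 * 1))) + 3)
step 2: mul_one (→) rewrites (1 * 1) into 1, now ((-1 * (1 * 1)) + 3)
step 3: mul_one (→) rewrites (1 * 1) into 1, now ((-1 * 1) + 3)
step 4: mul_one (→) rewrites (-1 * 1) into -1, reaching cost 3 (bound 3)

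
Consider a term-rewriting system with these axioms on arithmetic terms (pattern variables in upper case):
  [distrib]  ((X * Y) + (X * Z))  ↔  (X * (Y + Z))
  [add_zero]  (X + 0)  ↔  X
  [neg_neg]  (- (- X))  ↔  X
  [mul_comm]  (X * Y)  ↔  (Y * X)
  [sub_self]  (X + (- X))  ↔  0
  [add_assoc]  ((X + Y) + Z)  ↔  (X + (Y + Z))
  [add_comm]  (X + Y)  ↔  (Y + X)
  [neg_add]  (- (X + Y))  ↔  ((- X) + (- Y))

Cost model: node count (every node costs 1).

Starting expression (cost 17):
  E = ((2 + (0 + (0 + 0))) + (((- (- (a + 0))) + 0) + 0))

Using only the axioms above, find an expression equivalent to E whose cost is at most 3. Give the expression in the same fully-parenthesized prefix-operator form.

(1) (- (- (a + 0)))  =[neg_neg →]=  (a + 0)    ⊢ ((2 + (0 + (0 + 0))) + (((a + 0) + 0) + 0))
(2) (((a + 0) + 0) + 0)  =[add_zero →]=  ((a + 0) + 0)    ⊢ ((2 + (0 + (0 + 0))) + ((a + 0) + 0))
(3) (a + 0)  =[add_zero →]=  a    ⊢ ((2 + (0 + (0 + 0))) + (a + 0))
(4) (0 + (0 + 0))  =[add_comm →]=  ((0 + 0) + 0)    ⊢ ((2 + ((0 + 0) + 0)) + (a + 0))
(5) ((0 + 0) + 0)  =[add_zero →]=  (0 + 0)    ⊢ ((2 + (0 + 0)) + (a + 0))
(6) (0 + 0)  =[add_zero →]=  0    ⊢ ((2 + 0) + (a + 0))
(7) (2 + 0)  =[add_zero →]=  2    ⊢ (2 + (a + 0))
(8) (a + 0)  =[add_zero →]=  a    ⊢ cost 3, within 3

(2 + a)   [cost 3]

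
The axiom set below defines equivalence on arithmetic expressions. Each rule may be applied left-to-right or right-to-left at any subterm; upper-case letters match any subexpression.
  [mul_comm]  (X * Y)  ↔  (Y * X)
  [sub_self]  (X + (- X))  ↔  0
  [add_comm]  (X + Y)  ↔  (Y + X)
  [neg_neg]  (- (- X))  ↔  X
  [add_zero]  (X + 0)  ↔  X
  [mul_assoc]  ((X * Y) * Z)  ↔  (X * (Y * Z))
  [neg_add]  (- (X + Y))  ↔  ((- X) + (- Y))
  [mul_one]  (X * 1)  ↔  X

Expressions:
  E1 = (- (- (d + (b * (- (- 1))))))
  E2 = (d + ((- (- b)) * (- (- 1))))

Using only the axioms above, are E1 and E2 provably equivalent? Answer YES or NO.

(1) (- (- (d + (b * (- (- 1))))))  =[neg_neg →]=  (d + (b * (- (- 1))))
(2) (- (- 1))  =[neg_neg →]=  1    ⊢ (d + (b * 1))
(3) b  =[neg_neg ←]=  (- (- b))    ⊢ (d + ((- (- b)) * 1))
(4) 1  =[neg_neg ←]=  (- (- 1))    ⊢ E2

YES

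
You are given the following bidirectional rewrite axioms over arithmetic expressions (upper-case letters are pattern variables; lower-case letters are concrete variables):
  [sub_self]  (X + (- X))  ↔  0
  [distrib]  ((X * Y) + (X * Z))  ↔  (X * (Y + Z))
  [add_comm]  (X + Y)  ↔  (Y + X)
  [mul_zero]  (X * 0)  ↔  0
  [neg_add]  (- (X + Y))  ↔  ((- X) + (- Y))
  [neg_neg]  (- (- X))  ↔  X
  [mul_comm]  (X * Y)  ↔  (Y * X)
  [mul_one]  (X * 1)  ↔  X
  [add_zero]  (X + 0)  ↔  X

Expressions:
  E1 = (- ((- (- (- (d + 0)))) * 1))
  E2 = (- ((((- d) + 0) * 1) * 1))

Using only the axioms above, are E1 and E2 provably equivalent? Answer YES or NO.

YES

1. [add_zero →] (d + 0)  →  d;  E1 = (- ((- (- (- d))) * 1))
2. [mul_one →] ((- (- (- d))) * 1)  →  (- (- (- d)));  E1 = (- (- (- (- d))))
3. [neg_neg →] (- (- (- d)))  →  (- d);  E1 = (- (- d))
4. [mul_one ←] (- d)  →  ((- d) * 1);  E1 = (- ((- d) * 1))
5. [mul_one ←] (- d)  →  ((- d) * 1);  E1 = (- (((- d) * 1) * 1))
6. [add_zero ←] (- d)  →  ((- d) + 0);  this is E2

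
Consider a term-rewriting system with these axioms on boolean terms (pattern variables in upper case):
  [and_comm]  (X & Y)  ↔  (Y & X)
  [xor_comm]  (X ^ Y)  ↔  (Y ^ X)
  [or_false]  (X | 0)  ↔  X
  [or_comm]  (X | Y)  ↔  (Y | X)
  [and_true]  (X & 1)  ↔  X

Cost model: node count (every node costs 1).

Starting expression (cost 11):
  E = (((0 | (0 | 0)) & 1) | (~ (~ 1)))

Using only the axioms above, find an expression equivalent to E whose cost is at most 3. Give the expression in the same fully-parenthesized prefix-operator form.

(~ (~ 1))   [cost 3]

step 1: or_false (→) rewrites (0 | 0) into 0, now (((0 | 0) & 1) | (~ (~ 1)))
step 2: or_false (→) rewrites (0 | 0) into 0, now ((0 & 1) | (~ (~ 1)))
step 3: or_comm (→) rewrites ((0 & 1) | (~ (~ 1))) into ((~ (~ 1)) | (0 & 1))
step 4: and_true (→) rewrites (0 & 1) into 0, now ((~ (~ 1)) | 0)
step 5: or_false (→) rewrites ((~ (~ 1)) | 0) into (~ (~ 1)), reaching cost 3 (bound 3)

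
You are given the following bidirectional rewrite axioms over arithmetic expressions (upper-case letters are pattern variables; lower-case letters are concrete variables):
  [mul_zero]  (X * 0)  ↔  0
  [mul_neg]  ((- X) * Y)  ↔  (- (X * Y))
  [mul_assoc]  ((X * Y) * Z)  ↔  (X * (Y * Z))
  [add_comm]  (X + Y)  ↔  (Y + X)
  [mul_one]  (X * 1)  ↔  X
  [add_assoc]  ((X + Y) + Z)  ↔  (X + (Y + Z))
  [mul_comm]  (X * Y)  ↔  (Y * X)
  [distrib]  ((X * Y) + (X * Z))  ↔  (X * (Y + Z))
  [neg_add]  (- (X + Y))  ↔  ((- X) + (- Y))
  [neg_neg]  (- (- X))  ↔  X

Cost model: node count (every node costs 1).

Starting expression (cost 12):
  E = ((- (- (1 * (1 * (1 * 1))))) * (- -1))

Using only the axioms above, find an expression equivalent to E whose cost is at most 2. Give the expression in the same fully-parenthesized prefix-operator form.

(- -1)   [cost 2]

1. [neg_neg →] (- (- (1 * (1 * (1 * 1)))))  →  (1 * (1 * (1 * 1)));  E = ((1 * (1 * (1 * 1))) * (- -1))
2. [mul_one →] (1 * 1)  →  1;  E = ((1 * (1 * 1)) * (- -1))
3. [mul_comm →] (1 * (1 * 1))  →  ((1 * 1) * 1);  E = (((1 * 1) * 1) * (- -1))
4. [mul_one →] (1 * 1)  →  1;  E = ((1 * 1) * (- -1))
5. [mul_one →] (1 * 1)  →  1;  E = (1 * (- -1))
6. [mul_comm →] (1 * (- -1))  →  ((- -1) * 1)
7. [mul_one →] ((- -1) * 1)  →  (- -1);  cost 2 ≤ 2, done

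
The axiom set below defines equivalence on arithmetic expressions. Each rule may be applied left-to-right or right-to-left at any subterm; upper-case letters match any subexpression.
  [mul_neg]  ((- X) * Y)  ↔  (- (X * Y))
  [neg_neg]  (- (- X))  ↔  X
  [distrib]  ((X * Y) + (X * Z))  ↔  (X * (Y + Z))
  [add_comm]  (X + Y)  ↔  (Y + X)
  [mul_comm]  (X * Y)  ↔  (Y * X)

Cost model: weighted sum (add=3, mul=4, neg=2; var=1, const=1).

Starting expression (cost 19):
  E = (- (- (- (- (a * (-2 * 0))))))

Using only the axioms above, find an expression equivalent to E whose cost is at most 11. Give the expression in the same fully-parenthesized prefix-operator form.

(a * (0 * -2))   [cost 11]

step 1: mul_comm (→) rewrites (-2 * 0) into (0 * -2), now (- (- (- (- (a * (0 * -2))))))
step 2: neg_neg (→) rewrites (- (- (a * (0 * -2)))) into (a * (0 * -2)), now (- (- (a * (0 * -2))))
step 3: neg_neg (→) rewrites (- (- (a * (0 * -2)))) into (a * (0 * -2)), reaching cost 11 (bound 11)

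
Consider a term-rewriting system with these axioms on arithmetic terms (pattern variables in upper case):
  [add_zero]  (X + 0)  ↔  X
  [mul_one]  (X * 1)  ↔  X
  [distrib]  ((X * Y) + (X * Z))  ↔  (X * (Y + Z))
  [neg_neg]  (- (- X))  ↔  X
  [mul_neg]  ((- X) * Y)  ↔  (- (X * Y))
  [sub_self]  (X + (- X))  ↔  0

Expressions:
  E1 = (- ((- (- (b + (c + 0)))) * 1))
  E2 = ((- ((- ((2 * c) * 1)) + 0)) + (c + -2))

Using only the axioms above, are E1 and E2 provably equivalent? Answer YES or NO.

NO

All listed rules preserve value, hence provable equivalence implies equal values everywhere; look for a separating assignment.
b=0, c=0 gives E1 ↦ 0, E2 ↦ -2; values differ ⇒ not provably equivalent.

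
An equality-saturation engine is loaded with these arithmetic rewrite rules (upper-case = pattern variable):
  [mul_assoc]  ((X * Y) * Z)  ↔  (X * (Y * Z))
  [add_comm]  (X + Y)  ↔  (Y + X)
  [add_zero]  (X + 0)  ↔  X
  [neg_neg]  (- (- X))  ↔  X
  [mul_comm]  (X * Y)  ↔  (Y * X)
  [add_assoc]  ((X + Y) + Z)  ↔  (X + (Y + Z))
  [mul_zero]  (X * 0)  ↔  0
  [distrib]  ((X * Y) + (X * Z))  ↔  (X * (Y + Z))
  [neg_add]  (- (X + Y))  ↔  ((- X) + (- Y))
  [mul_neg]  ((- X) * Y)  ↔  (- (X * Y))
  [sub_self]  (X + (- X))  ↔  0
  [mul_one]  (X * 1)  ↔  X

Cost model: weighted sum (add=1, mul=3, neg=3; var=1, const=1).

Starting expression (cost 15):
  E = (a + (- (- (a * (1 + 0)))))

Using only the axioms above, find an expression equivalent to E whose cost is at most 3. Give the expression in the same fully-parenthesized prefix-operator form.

(1) (1 + 0)  =[add_zero →]=  1    ⊢ (a + (- (- (a * 1))))
(2) (- (- (a * 1)))  =[neg_neg →]=  (a * 1)    ⊢ (a + (a * 1))
(3) (a * 1)  =[mul_one →]=  a    ⊢ cost 3, within 3

(a + a)   [cost 3]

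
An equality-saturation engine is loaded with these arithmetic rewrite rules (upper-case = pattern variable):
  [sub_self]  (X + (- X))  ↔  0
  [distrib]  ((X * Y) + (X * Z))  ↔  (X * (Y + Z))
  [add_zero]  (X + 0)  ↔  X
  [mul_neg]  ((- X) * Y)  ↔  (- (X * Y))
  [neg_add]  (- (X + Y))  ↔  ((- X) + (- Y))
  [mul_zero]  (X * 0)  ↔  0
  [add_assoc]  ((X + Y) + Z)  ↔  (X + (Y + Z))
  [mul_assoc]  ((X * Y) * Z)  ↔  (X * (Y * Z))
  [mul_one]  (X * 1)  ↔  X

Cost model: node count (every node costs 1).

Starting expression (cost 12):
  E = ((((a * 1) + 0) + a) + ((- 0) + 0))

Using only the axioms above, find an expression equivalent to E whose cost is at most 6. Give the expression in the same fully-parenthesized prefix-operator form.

(1) ((- 0) + 0)  =[add_zero →]=  (- 0)    ⊢ ((((a * 1) + 0) + a) + (- 0))
(2) ((a * 1) + 0)  =[add_zero →]=  (a * 1)    ⊢ (((a * 1) + a) + (- 0))
(3) (a * 1)  =[mul_one →]=  a    ⊢ cost 6, within 6

((a + a) + (- 0))   [cost 6]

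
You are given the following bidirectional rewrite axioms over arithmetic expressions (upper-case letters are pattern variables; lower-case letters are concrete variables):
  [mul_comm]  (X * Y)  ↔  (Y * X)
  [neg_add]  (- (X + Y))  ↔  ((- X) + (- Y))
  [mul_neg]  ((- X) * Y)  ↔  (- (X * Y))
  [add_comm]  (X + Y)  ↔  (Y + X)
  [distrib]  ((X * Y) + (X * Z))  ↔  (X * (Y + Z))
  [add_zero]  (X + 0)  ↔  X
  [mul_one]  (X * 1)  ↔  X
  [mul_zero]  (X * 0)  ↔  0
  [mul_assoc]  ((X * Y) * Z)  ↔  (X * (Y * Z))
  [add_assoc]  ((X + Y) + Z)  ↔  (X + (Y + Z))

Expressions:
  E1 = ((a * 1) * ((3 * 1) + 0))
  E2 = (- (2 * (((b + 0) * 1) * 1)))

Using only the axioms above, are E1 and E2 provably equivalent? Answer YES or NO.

NO

The axioms are sound identities: if E1 ↔* E2 then E1 and E2 evaluate identically under any assignment.
Under a=0, b=1: E1 evaluates to 0, E2 to -2. Distinct ⇒ no rewrite sequence connects them.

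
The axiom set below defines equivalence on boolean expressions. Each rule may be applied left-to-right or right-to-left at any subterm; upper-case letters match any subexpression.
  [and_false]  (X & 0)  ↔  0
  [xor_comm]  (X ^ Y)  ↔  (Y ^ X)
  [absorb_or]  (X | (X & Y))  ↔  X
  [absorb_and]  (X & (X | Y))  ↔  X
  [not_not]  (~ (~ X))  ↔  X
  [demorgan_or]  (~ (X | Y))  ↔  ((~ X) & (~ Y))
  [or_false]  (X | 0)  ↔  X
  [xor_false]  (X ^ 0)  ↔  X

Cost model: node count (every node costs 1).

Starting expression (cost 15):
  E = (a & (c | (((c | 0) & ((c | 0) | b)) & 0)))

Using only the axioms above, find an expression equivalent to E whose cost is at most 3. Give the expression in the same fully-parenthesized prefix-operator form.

1. [absorb_and →] ((c | 0) & ((c | 0) | b))  →  (c | 0);  E = (a & (c | ((c | 0) & 0)))
2. [or_false →] (c | 0)  →  c;  E = (a & (c | (c & 0)))
3. [absorb_or →] (c | (c & 0))  →  c;  cost 3 ≤ 3, done

(a & c)   [cost 3]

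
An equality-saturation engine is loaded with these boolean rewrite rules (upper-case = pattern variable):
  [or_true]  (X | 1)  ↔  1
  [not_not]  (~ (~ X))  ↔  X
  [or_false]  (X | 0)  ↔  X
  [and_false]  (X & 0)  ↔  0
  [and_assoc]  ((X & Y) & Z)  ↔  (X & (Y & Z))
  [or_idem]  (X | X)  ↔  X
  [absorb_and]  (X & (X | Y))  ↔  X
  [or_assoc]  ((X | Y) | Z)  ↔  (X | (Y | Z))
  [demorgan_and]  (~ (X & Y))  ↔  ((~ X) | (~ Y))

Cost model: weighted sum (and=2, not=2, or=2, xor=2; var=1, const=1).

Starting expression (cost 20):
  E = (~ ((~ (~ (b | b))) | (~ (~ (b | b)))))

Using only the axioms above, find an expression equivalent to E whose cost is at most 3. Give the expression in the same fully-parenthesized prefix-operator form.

1. [or_idem →] ((~ (~ (b | b))) | (~ (~ (b | b))))  →  (~ (~ (b | b)));  E = (~ (~ (~ (b | b))))
2. [or_idem →] (b | b)  →  b;  E = (~ (~ (~ b)))
3. [not_not →] (~ (~ b))  →  b;  cost 3 ≤ 3, done

(~ b)   [cost 3]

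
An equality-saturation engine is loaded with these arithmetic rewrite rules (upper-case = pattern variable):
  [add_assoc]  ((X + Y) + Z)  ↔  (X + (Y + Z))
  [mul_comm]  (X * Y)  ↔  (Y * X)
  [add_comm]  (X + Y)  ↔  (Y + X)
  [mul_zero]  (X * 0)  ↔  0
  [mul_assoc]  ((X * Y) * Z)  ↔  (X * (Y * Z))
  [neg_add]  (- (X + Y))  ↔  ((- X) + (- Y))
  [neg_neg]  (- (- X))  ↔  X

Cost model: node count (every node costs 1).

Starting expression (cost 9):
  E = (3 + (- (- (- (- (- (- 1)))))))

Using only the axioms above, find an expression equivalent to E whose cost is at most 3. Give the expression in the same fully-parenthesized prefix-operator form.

(3 + 1)   [cost 3]

(1) (- (- (- (- (- (- 1))))))  =[neg_neg →]=  (- (- (- (- 1))))    ⊢ (3 + (- (- (- (- 1)))))
(2) (- (- (- 1)))  =[neg_neg →]=  (- 1)    ⊢ (3 + (- (- 1)))
(3) (- (- 1))  =[neg_neg →]=  1    ⊢ cost 3, within 3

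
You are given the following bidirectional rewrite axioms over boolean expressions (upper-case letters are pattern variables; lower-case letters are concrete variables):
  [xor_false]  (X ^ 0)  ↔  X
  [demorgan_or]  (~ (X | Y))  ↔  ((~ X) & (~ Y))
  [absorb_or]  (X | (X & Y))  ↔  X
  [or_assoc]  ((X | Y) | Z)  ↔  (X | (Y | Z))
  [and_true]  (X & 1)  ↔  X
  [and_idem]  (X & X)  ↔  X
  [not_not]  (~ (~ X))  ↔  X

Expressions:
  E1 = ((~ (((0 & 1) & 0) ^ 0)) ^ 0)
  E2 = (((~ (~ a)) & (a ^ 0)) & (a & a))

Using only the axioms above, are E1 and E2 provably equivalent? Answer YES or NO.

Every axiom is a valid identity, so a rewrite proof would force E1 and E2 to agree under every assignment.
At a=0: E1 = 1 but E2 = 0; they differ, so no derivation exists.

NO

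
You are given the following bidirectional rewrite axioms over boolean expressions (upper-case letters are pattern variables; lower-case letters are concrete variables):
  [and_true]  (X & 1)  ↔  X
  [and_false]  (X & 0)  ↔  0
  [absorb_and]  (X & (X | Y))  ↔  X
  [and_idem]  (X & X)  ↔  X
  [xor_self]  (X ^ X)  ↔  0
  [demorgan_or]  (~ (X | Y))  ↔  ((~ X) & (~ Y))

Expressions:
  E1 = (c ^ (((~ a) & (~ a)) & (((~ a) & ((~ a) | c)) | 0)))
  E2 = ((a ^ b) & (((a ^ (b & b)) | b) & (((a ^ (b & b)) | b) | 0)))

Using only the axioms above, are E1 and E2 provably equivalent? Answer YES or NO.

Every axiom is a valid identity, so a rewrite proof would force E1 and E2 to agree under every assignment.
At a=0, b=0, c=0: E1 = 1 but E2 = 0; they differ, so no derivation exists.

NO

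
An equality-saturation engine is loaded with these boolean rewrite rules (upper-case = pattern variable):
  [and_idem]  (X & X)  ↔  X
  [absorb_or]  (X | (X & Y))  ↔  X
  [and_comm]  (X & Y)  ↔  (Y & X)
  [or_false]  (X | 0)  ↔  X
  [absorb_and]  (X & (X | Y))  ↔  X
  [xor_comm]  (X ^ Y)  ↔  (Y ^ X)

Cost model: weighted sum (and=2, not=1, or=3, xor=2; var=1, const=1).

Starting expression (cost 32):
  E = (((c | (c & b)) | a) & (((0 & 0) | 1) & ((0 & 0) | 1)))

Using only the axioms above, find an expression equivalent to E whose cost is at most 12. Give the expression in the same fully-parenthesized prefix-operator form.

1. [and_idem →] (((0 & 0) | 1) & ((0 & 0) | 1))  →  ((0 & 0) | 1);  E = (((c | (c & b)) | a) & ((0 & 0) | 1))
2. [absorb_or →] (c | (c & b))  →  c;  E = ((c | a) & ((0 & 0) | 1))
3. [and_idem →] (0 & 0)  →  0;  cost 12 ≤ 12, done

((c | a) & (0 | 1))   [cost 12]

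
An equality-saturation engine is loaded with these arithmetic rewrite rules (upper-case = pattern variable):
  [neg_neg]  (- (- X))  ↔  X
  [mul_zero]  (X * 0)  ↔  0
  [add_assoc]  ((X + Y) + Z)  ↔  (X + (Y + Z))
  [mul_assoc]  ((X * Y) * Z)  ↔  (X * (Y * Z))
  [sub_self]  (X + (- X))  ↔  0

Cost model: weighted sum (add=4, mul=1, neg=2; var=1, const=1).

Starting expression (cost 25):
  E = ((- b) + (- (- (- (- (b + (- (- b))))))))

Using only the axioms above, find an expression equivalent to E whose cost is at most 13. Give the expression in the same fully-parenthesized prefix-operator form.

((- b) + (b + b))   [cost 13]

1. [neg_neg →] (- (- (- (- (b + (- (- b)))))))  →  (- (- (b + (- (- b)))));  E = ((- b) + (- (- (b + (- (- b))))))
2. [neg_neg →] (- (- (b + (- (- b)))))  →  (b + (- (- b)));  E = ((- b) + (b + (- (- b))))
3. [neg_neg →] (- (- b))  →  b;  cost 13 ≤ 13, done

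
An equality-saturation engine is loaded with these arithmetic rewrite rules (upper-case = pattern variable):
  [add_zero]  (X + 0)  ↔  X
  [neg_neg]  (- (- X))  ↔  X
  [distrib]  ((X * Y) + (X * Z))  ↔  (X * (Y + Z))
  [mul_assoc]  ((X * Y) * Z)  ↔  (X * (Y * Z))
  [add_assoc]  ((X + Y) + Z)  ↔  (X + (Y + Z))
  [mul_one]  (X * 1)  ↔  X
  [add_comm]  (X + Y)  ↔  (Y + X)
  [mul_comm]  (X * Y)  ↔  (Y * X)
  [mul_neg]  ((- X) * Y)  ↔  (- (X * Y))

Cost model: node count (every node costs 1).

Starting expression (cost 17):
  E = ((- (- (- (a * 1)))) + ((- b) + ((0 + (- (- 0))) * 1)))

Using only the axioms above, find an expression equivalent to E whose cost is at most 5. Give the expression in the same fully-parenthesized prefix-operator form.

step 1: mul_one (→) rewrites ((0 + (- (- 0))) * 1) into (0 + (- (- 0))), now ((- (- (- (a * 1)))) + ((- b) + (0 + (- (- 0)))))
step 2: neg_neg (→) rewrites (- (- 0)) into 0, now ((- (- (- (a * 1)))) + ((- b) + (0 + 0)))
step 3: mul_one (→) rewrites (a * 1) into a, now ((- (- (- a))) + ((- b) + (0 + 0)))
step 4: neg_neg (→) rewrites (- (- (- a))) into (- a), now ((- a) + ((- b) + (0 + 0)))
step 5: add_zero (→) rewrites (0 + 0) into 0, now ((- a) + ((- b) + 0))
step 6: add_zero (→) rewrites ((- b) + 0) into (- b), reaching cost 5 (bound 5)

((- a) + (- b))   [cost 5]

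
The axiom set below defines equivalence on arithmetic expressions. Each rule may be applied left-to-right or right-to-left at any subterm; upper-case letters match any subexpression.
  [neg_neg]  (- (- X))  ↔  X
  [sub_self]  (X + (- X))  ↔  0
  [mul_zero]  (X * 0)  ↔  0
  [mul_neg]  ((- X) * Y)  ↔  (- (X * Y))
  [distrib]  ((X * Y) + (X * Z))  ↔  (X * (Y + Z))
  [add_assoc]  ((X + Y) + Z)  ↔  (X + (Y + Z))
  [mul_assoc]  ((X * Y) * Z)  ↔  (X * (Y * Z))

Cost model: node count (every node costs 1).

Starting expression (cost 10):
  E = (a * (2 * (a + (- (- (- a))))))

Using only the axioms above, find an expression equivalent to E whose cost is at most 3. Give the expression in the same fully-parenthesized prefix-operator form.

(a * 0)   [cost 3]

1. [neg_neg →] (- (- a))  →  a;  E = (a * (2 * (a + (- a))))
2. [sub_self →] (a + (- a))  →  0;  E = (a * (2 * 0))
3. [mul_zero →] (2 * 0)  →  0;  cost 3 ≤ 3, done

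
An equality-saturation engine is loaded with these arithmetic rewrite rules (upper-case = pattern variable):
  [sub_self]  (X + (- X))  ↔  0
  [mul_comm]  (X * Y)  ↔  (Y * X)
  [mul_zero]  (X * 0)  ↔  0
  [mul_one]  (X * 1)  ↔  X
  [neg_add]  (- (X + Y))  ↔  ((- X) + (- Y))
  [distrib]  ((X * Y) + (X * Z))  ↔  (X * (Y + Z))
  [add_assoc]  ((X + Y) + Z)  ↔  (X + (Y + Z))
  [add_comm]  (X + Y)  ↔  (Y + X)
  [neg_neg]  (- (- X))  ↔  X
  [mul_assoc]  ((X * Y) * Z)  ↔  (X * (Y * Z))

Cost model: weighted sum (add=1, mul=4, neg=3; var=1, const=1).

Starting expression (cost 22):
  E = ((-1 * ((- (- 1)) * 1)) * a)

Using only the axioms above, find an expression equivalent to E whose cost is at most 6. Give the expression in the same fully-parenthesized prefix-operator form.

(1) ((- (- 1)) * 1)  =[mul_one →]=  (- (- 1))    ⊢ ((-1 * (- (- 1))) * a)
(2) (- (- 1))  =[neg_neg →]=  1    ⊢ ((-1 * 1) * a)
(3) (-1 * 1)  =[mul_one →]=  -1    ⊢ cost 6, within 6

(-1 * a)   [cost 6]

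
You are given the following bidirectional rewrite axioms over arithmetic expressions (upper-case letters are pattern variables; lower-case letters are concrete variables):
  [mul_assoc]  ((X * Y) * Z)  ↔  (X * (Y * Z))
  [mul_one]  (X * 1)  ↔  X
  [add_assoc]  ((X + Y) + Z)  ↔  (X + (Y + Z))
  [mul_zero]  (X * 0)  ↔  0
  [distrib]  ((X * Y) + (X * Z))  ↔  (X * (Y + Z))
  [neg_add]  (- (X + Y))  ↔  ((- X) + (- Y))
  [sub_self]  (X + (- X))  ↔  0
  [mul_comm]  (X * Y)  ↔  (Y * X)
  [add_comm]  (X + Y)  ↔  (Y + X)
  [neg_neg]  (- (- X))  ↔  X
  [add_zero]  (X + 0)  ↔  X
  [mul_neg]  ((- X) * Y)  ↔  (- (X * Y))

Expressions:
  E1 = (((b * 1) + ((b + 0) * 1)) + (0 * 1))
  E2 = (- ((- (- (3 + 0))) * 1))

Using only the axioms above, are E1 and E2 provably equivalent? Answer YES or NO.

The axioms are sound identities: if E1 ↔* E2 then E1 and E2 evaluate identically under any assignment.
Under b=0: E1 evaluates to 0, E2 to -3. Distinct ⇒ no rewrite sequence connects them.

NO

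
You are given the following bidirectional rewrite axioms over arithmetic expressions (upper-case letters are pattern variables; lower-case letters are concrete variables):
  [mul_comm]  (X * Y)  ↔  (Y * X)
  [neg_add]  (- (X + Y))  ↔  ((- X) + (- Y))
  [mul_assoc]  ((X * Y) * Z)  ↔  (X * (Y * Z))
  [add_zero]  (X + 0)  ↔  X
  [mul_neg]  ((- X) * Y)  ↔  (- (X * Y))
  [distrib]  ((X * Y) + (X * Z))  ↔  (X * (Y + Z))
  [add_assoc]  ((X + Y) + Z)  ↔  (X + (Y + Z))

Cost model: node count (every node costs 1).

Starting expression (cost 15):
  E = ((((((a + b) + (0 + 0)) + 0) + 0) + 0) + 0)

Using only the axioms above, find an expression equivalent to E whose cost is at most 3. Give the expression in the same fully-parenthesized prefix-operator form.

(a + b)   [cost 3]

1. [add_zero →] (((((a + b) + (0 + 0)) + 0) + 0) + 0)  →  ((((a + b) + (0 + 0)) + 0) + 0);  E = (((((a + b) + (0 + 0)) + 0) + 0) + 0)
2. [add_zero →] (((((a + b) + (0 + 0)) + 0) + 0) + 0)  →  ((((a + b) + (0 + 0)) + 0) + 0)
3. [add_zero →] ((((a + b) + (0 + 0)) + 0) + 0)  →  (((a + b) + (0 + 0)) + 0)
4. [add_zero →] (0 + 0)  →  0;  E = (((a + b) + 0) + 0)
5. [add_zero →] (((a + b) + 0) + 0)  →  ((a + b) + 0)
6. [add_zero →] ((a + b) + 0)  →  (a + b);  cost 3 ≤ 3, done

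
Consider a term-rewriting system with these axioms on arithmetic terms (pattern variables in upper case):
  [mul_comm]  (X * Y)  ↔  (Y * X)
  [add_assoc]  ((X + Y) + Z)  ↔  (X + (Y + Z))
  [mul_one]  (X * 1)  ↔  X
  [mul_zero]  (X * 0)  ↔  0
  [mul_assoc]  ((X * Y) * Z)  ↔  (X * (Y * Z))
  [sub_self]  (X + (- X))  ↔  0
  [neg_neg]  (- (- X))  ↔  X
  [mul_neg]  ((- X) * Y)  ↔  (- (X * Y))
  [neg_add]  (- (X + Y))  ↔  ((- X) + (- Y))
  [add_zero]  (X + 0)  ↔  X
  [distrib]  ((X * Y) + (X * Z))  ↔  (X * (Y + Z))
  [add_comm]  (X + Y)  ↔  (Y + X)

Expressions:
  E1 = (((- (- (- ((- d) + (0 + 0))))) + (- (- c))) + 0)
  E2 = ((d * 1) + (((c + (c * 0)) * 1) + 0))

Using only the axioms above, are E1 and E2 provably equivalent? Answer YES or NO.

YES

1. [neg_neg →] (- (- (- ((- d) + (0 + 0)))))  →  (- ((- d) + (0 + 0)));  E1 = (((- ((- d) + (0 + 0))) + (- (- c))) + 0)
2. [neg_neg →] (- (- c))  →  c;  E1 = (((- ((- d) + (0 + 0))) + c) + 0)
3. [add_zero →] (((- ((- d) + (0 + 0))) + c) + 0)  →  ((- ((- d) + (0 + 0))) + c)
4. [add_zero →] (0 + 0)  →  0;  E1 = ((- ((- d) + 0)) + c)
5. [add_zero →] ((- d) + 0)  →  (- d);  E1 = ((- (- d)) + c)
6. [neg_neg →] (- (- d))  →  d;  E1 = (d + c)
7. [add_zero ←] c  →  (c + 0);  E1 = (d + (c + 0))
8. [mul_zero ←] 0  →  (c * 0);  E1 = (d + (c + (c * 0)))
9. [mul_one ←] d  →  (d * 1);  E1 = ((d * 1) + (c + (c * 0)))
10. [add_zero ←] (c + (c * 0))  →  ((c + (c * 0)) + 0);  E1 = ((d * 1) + ((c + (c * 0)) + 0))
11. [mul_one ←] (c + (c * 0))  →  ((c + (c * 0)) * 1);  this is E2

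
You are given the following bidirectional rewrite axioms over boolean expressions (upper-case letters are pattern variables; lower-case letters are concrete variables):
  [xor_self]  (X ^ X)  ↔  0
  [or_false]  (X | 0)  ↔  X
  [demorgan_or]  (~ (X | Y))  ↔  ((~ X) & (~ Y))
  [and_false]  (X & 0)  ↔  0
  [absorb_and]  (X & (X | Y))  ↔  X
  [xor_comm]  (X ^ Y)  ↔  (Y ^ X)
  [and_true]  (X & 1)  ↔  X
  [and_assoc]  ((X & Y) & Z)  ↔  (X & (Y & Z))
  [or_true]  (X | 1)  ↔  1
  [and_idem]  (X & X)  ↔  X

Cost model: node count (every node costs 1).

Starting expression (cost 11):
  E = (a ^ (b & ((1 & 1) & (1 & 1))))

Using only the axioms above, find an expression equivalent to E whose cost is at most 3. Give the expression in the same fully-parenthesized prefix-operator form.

(a ^ b)   [cost 3]

step 1: and_idem (→) rewrites ((1 & 1) & (1 & 1)) into (1 & 1), now (a ^ (b & (1 & 1)))
step 2: and_true (→) rewrites (1 & 1) into 1, now (a ^ (b & 1))
step 3: and_true (→) rewrites (b & 1) into b, reaching cost 3 (bound 3)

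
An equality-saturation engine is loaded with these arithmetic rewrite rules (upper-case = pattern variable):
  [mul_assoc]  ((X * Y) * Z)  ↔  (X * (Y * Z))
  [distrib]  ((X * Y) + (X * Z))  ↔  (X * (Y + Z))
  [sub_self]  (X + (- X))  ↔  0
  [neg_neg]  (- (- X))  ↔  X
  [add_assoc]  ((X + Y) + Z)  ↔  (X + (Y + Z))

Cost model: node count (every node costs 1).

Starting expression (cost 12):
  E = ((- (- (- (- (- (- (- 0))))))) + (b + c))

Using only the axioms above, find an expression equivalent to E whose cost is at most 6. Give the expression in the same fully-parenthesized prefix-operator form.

step 1: neg_neg (→) rewrites (- (- (- (- 0)))) into (- (- 0)), now ((- (- (- (- (- 0))))) + (b + c))
step 2: neg_neg (→) rewrites (- (- (- 0))) into (- 0), now ((- (- (- 0))) + (b + c))
step 3: neg_neg (→) rewrites (- (- (- 0))) into (- 0), reaching cost 6 (bound 6)

((- 0) + (b + c))   [cost 6]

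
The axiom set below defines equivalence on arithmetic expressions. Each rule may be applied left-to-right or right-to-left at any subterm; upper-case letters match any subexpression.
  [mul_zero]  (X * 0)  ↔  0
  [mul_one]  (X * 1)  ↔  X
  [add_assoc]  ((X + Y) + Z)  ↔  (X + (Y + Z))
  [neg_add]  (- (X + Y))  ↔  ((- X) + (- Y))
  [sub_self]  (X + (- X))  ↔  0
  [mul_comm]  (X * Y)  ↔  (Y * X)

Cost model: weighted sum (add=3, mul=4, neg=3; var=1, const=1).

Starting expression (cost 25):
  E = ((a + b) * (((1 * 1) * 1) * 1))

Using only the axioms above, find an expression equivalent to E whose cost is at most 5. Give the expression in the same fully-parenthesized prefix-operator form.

(a + b)   [cost 5]

1. [mul_one →] (1 * 1)  →  1;  E = ((a + b) * ((1 * 1) * 1))
2. [mul_one →] ((1 * 1) * 1)  →  (1 * 1);  E = ((a + b) * (1 * 1))
3. [mul_one →] (1 * 1)  →  1;  E = ((a + b) * 1)
4. [mul_one →] ((a + b) * 1)  →  (a + b);  cost 5 ≤ 5, done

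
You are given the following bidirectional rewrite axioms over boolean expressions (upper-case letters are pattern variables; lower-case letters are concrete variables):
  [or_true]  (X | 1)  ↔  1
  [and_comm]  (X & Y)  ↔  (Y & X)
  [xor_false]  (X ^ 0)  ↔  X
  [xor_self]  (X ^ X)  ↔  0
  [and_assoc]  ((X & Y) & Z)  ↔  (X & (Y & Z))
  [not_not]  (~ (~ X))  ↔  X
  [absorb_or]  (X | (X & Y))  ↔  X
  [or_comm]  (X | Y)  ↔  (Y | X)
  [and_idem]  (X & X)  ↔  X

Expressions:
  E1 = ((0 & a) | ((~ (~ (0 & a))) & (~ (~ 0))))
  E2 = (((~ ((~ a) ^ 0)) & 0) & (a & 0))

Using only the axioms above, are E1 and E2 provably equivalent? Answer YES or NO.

YES

(1) (~ (~ (0 & a)))  =[not_not →]=  (0 & a)    ⊢ ((0 & a) | ((0 & a) & (~ (~ 0))))
(2) (~ (~ 0))  =[not_not →]=  0    ⊢ ((0 & a) | ((0 & a) & 0))
(3) ((0 & a) | ((0 & a) & 0))  =[absorb_or →]=  (0 & a)
(4) (0 & a)  =[and_comm →]=  (a & 0)
(5) (a & 0)  =[and_idem ←]=  ((a & 0) & (a & 0))
(6) a  =[not_not ←]=  (~ (~ a))    ⊢ (((~ (~ a)) & 0) & (a & 0))
(7) (~ a)  =[xor_false ←]=  ((~ a) ^ 0)    ⊢ E2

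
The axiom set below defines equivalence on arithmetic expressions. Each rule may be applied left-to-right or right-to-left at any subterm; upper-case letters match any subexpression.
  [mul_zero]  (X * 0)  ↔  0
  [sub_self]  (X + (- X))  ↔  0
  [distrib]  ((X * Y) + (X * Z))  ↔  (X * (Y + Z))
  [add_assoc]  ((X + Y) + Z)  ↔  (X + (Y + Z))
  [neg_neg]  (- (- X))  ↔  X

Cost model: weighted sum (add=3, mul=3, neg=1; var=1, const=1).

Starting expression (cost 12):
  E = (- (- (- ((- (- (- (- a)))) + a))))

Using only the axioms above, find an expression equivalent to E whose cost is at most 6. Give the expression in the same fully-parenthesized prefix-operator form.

(- (a + a))   [cost 6]

(1) (- (- (- (- a))))  =[neg_neg →]=  (- (- a))    ⊢ (- (- (- ((- (- a)) + a))))
(2) (- (- (- ((- (- a)) + a))))  =[neg_neg →]=  (- ((- (- a)) + a))
(3) (- (- a))  =[neg_neg →]=  a    ⊢ cost 6, within 6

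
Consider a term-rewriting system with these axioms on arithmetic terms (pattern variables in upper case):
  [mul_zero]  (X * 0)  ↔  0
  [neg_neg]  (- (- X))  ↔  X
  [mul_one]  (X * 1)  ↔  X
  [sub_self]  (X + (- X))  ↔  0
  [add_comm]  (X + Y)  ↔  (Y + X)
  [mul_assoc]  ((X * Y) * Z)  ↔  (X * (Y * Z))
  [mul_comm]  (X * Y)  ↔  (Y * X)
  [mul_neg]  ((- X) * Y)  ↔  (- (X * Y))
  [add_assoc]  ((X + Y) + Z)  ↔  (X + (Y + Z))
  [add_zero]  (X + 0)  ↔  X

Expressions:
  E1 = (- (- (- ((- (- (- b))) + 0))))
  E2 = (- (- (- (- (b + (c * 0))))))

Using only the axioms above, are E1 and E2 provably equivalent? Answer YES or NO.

YES

(1) ((- (- (- b))) + 0)  =[add_zero →]=  (- (- (- b)))    ⊢ (- (- (- (- (- (- b))))))
(2) (- (- b))  =[neg_neg →]=  b    ⊢ (- (- (- (- b))))
(3) (- (- (- (- b))))  =[neg_neg →]=  (- (- b))
(4) b  =[add_zero ←]=  (b + 0)    ⊢ (- (- (b + 0)))
(5) 0  =[mul_zero ←]=  (c * 0)    ⊢ (- (- (b + (c * 0))))
(6) (- (b + (c * 0)))  =[neg_neg ←]=  (- (- (- (b + (c * 0)))))    ⊢ E2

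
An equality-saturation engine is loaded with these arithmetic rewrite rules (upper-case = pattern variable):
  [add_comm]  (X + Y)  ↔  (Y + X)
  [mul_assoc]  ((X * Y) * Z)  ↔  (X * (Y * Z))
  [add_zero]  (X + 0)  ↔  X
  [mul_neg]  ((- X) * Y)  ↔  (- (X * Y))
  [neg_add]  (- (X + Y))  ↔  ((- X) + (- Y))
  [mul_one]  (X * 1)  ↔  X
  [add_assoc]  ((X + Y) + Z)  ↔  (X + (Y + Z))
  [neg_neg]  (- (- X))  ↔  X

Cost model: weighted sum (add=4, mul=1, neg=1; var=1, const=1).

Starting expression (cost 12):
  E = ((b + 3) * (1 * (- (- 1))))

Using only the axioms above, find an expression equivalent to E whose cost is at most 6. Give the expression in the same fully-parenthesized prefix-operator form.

1. [neg_neg →] (- (- 1))  →  1;  E = ((b + 3) * (1 * 1))
2. [mul_one →] (1 * 1)  →  1;  E = ((b + 3) * 1)
3. [mul_one →] ((b + 3) * 1)  →  (b + 3);  cost 6 ≤ 6, done

(b + 3)   [cost 6]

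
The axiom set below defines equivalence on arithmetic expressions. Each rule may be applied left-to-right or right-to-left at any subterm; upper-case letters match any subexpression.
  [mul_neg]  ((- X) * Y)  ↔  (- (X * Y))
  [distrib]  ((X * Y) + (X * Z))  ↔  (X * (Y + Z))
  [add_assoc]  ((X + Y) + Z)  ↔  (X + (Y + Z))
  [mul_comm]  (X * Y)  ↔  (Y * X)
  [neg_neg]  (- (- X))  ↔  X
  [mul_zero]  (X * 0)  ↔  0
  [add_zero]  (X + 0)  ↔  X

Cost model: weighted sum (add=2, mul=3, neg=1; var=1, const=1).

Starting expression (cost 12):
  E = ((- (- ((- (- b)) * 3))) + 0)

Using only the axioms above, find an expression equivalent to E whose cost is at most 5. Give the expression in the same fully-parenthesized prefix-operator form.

(b * 3)   [cost 5]

1. [add_zero →] ((- (- ((- (- b)) * 3))) + 0)  →  (- (- ((- (- b)) * 3)))
2. [neg_neg →] (- (- b))  →  b;  E = (- (- (b * 3)))
3. [neg_neg →] (- (- (b * 3)))  →  (b * 3);  cost 5 ≤ 5, done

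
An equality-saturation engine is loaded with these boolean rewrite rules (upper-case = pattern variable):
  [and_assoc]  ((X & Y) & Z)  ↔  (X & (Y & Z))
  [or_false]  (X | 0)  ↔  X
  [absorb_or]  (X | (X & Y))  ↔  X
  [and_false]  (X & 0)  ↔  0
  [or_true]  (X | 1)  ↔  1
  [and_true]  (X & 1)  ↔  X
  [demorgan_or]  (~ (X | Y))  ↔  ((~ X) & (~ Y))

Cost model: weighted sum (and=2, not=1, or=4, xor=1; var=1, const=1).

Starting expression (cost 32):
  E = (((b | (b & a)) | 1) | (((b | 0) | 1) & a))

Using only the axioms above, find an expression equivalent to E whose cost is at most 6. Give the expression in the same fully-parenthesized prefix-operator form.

(1) (b | (b & a))  =[absorb_or →]=  b    ⊢ ((b | 1) | (((b | 0) | 1) & a))
(2) (b | 0)  =[or_false →]=  b    ⊢ ((b | 1) | ((b | 1) & a))
(3) ((b | 1) | ((b | 1) & a))  =[absorb_or →]=  (b | 1)    ⊢ cost 6, within 6

(b | 1)   [cost 6]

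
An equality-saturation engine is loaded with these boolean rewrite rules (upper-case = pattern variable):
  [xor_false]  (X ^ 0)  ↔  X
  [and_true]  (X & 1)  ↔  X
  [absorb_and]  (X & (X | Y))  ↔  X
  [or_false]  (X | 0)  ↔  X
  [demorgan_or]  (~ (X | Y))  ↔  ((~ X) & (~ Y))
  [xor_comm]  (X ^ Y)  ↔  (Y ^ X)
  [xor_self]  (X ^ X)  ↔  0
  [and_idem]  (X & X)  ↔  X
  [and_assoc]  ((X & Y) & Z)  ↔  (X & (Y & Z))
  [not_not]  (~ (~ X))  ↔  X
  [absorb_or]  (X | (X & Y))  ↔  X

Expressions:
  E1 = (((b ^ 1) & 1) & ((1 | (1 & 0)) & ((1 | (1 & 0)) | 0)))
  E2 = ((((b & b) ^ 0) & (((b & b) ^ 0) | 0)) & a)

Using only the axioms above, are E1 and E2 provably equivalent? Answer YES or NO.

Every axiom is a valid identity, so a rewrite proof would force E1 and E2 to agree under every assignment.
At a=0, b=0: E1 = 1 but E2 = 0; they differ, so no derivation exists.

NO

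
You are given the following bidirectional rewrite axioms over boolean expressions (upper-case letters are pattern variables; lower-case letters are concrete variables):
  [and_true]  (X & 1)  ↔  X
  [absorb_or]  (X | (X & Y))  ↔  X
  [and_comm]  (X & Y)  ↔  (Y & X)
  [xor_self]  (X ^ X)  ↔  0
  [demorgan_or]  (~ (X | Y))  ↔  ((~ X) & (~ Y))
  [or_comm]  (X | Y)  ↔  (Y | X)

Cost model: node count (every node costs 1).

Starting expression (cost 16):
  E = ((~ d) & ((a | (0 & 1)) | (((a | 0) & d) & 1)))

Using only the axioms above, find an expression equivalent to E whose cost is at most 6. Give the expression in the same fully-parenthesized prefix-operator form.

((a | 0) & (~ d))   [cost 6]

(1) (((a | 0) & d) & 1)  =[and_true →]=  ((a | 0) & d)    ⊢ ((~ d) & ((a | (0 & 1)) | ((a | 0) & d)))
(2) ((~ d) & ((a | (0 & 1)) | ((a | 0) & d)))  =[and_comm →]=  (((a | (0 & 1)) | ((a | 0) & d)) & (~ d))
(3) (0 & 1)  =[and_true →]=  0    ⊢ (((a | 0) | ((a | 0) & d)) & (~ d))
(4) ((a | 0) | ((a | 0) & d))  =[absorb_or →]=  (a | 0)    ⊢ cost 6, within 6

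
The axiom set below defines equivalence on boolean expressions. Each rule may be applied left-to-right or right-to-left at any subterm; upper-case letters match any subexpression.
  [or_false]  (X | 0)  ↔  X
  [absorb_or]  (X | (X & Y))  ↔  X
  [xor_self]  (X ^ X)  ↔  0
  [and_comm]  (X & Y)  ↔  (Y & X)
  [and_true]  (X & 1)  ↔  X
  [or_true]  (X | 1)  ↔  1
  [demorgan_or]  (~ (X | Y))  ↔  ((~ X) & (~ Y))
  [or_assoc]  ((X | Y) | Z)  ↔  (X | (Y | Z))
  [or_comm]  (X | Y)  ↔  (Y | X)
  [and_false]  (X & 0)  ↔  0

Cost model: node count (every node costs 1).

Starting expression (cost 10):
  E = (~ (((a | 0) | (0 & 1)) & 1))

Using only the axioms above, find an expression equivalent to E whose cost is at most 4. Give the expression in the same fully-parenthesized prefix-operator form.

(1) (a | 0)  =[or_false →]=  a    ⊢ (~ ((a | (0 & 1)) & 1))
(2) (0 & 1)  =[and_true →]=  0    ⊢ (~ ((a | 0) & 1))
(3) ((a | 0) & 1)  =[and_true →]=  (a | 0)    ⊢ cost 4, within 4

(~ (a | 0))   [cost 4]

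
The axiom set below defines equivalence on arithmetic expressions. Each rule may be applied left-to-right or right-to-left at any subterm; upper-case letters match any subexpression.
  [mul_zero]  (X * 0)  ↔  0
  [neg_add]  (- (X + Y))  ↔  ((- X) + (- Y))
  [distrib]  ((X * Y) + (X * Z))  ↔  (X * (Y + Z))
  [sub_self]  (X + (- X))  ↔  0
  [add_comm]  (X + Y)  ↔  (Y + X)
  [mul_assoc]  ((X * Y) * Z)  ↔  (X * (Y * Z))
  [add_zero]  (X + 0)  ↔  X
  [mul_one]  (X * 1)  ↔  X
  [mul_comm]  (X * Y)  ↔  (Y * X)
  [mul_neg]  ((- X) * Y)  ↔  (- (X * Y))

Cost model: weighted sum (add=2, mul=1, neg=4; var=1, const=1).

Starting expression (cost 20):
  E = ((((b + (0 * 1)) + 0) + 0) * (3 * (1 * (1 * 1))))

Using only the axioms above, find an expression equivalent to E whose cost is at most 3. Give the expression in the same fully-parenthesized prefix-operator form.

step 1: add_zero (→) rewrites ((b + (0 * 1)) + 0) into (b + (0 * 1)), now (((b + (0 * 1)) + 0) * (3 * (1 * (1 * 1))))
step 2: add_zero (→) rewrites ((b + (0 * 1)) + 0) into (b + (0 * 1)), now ((b + (0 * 1)) * (3 * (1 * (1 * 1))))
step 3: mul_one (→) rewrites (1 * 1) into 1, now ((b + (0 * 1)) * (3 * (1 * 1)))
step 4: mul_one (→) rewrites (0 * 1) into 0, now ((b + 0) * (3 * (1 * 1)))
step 5: add_zero (→) rewrites (b + 0) into b, now (b * (3 * (1 * 1)))
step 6: mul_one (→) rewrites (1 * 1) into 1, now (b * (3 * 1))
step 7: mul_one (→) rewrites (3 * 1) into 3, reaching cost 3 (bound 3)

(b * 3)   [cost 3]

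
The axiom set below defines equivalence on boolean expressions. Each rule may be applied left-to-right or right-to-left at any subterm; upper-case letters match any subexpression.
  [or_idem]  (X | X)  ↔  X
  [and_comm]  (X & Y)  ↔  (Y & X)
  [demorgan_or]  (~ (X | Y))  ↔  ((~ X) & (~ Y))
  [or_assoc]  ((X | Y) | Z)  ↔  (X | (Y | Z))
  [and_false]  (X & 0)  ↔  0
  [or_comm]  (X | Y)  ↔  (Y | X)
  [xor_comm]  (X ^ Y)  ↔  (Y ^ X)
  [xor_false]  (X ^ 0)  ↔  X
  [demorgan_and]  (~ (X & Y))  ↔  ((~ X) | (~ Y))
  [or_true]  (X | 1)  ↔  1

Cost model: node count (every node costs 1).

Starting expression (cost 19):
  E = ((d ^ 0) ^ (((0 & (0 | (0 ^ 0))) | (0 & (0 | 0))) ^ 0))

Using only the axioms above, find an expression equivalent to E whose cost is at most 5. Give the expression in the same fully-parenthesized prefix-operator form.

((d ^ 0) ^ 0)   [cost 5]

step 1: xor_false (→) rewrites (((0 & (0 | (0 ^ 0))) | (0 & (0 | 0))) ^ 0) into ((0 & (0 | (0 ^ 0))) | (0 & (0 | 0))), now ((d ^ 0) ^ ((0 & (0 | (0 ^ 0))) | (0 & (0 | 0))))
step 2: xor_false (→) rewrites (0 ^ 0) into 0, now ((d ^ 0) ^ ((0 & (0 | 0)) | (0 & (0 | 0))))
step 3: or_idem (→) rewrites ((0 & (0 | 0)) | (0 & (0 | 0))) into (0 & (0 | 0)), now ((d ^ 0) ^ (0 & (0 | 0)))
step 4: or_idem (→) rewrites (0 | 0) into 0, now ((d ^ 0) ^ (0 & 0))
step 5: and_false (→) rewrites (0 & 0) into 0, reaching cost 5 (bound 5)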